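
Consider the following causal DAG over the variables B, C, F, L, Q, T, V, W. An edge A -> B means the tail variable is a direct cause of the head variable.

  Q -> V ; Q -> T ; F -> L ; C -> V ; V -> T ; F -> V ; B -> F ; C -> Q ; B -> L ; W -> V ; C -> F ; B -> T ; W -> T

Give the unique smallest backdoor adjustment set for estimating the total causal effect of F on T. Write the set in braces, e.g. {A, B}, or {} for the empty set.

Variables eligible for adjustment (non-descendants of F, excluding F and T): {B, C, Q, W}.
Backdoor paths from F to T:
  P1: F <- B -> T
  P2: F <- C -> Q -> V <- W -> T
  P3: F <- C -> Q -> V -> T
  P4: F <- C -> Q -> T
  P5: F <- C -> V <- Q -> T
  P6: F <- C -> V <- W -> T
  P7: F <- C -> V -> T
The empty set is not sufficient: P1 (F <- B -> T) has no collider blocking it and no conditioned non-collider, so it is open.
Try {B, C}:
  P1: blocked at fork node B ∈ conditioning set.
  P2: blocked at fork node C ∈ conditioning set.
  P3: blocked at fork node C ∈ conditioning set.
  P4: blocked at fork node C ∈ conditioning set.
  P5: blocked at fork node C ∈ conditioning set.
  P6: blocked at fork node C ∈ conditioning set.
  P7: blocked at fork node C ∈ conditioning set.
{B, C} contains no descendant of F and blocks every backdoor path.
Every element of {B, C} is needed (dropping B leaves P1 open; dropping C leaves P3 open), so no proper subset is valid.
Among all size-2 subsets of the eligible variables, only {B, C} blocks every backdoor path, so it is the unique smallest valid adjustment set.

{B, C}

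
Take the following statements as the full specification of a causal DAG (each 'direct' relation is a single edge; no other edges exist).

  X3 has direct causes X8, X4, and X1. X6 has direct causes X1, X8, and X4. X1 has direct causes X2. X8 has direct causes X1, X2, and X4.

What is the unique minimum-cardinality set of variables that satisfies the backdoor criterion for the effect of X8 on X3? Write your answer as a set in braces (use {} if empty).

{X1, X4}

Variables eligible for adjustment (non-descendants of X8, excluding X8 and X3): {X1, X2, X4}.
Backdoor paths from X8 to X3:
  P1: X8 <- X2 -> X1 -> X6 <- X4 -> X3
  P2: X8 <- X2 -> X1 -> X3
  P3: X8 <- X1 -> X6 <- X4 -> X3
  P4: X8 <- X1 -> X3
  P5: X8 <- X4 -> X6 <- X1 -> X3
  P6: X8 <- X4 -> X3
The empty set is not sufficient: P2 (X8 <- X2 -> X1 -> X3) has no collider blocking it and no conditioned non-collider, so it is open.
Try {X1, X4}:
  P1: blocked at chain node X1 ∈ conditioning set.
  P2: blocked at chain node X1 ∈ conditioning set.
  P3: blocked at fork node X1 ∈ conditioning set.
  P4: blocked at fork node X1 ∈ conditioning set.
  P5: blocked at fork node X4 ∈ conditioning set.
  P6: blocked at fork node X4 ∈ conditioning set.
{X1, X4} contains no descendant of X8 and blocks every backdoor path.
Every element of {X1, X4} is needed (dropping X1 leaves P2 open; dropping X4 leaves P6 open), so no proper subset is valid.
Among all size-2 subsets of the eligible variables, only {X1, X4} blocks every backdoor path, so it is the unique smallest valid adjustment set.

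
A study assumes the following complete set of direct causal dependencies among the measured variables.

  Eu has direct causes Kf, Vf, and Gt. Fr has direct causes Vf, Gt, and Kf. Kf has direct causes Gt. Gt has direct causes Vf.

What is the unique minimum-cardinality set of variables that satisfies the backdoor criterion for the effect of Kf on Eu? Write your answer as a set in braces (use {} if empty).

Variables eligible for adjustment (non-descendants of Kf, excluding Kf and Eu): {Gt, Vf}.
Backdoor paths from Kf to Eu:
  P1: Kf <- Gt <- Vf -> Eu
  P2: Kf <- Gt -> Eu
  P3: Kf <- Gt -> Fr <- Vf -> Eu
The empty set is not sufficient: P1 (Kf <- Gt <- Vf -> Eu) has no collider blocking it and no conditioned non-collider, so it is open.
Try {Gt}:
  P1: blocked at chain node Gt ∈ conditioning set.
  P2: blocked at fork node Gt ∈ conditioning set.
  P3: blocked at fork node Gt ∈ conditioning set.
{Gt} contains no descendant of Kf and blocks every backdoor path.
No other singleton works — e.g. {Vf} leaves P2 open — so {Gt} is the unique smallest valid adjustment set.

{Gt}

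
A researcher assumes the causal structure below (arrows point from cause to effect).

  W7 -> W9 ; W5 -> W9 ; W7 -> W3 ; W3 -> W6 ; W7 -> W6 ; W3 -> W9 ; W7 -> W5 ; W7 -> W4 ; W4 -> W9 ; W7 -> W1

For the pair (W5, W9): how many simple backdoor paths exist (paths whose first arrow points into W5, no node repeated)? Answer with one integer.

A backdoor path from W5 to W9 is any simple undirected path whose first edge points into W5 (i.e. leaves W5 via a parent).
Parents of W5: {W7}.
Enumerating:
  P1: W5 <- W7 -> W3 -> W9
  P2: W5 <- W7 -> W4 -> W9
  P3: W5 <- W7 -> W6 <- W3 -> W9
  P4: W5 <- W7 -> W9
That exhausts the simple backdoor paths. Count: 4.

4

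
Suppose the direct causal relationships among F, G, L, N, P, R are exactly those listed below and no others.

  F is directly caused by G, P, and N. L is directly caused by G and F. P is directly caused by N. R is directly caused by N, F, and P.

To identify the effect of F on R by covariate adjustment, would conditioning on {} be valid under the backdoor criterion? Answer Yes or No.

No

Backdoor paths from F to R (paths whose first edge points into F):
  P1: F <- N -> P -> R
  P2: F <- N -> R
  P3: F <- P <- N -> R
  P4: F <- P -> R
Condition 1 (no descendant of F in the set): holds — descendants of F are {L, R}; none are in {}.
Condition 2 (every backdoor path blocked by {}):
  P1: open — no interior node is in the conditioning set.
  P2: open — no interior node is in the conditioning set.
  P3: open — no interior node is in the conditioning set.
  P4: open — no interior node is in the conditioning set.
{} does not satisfy the backdoor criterion.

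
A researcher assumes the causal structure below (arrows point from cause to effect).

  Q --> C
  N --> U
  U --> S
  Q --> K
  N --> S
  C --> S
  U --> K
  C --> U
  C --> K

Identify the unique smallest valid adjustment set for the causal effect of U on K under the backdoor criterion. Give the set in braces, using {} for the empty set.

Variables eligible for adjustment (non-descendants of U, excluding U and K): {C, N, Q}.
Backdoor paths from U to K:
  P1: U <- N -> S <- C <- Q -> K
  P2: U <- N -> S <- C -> K
  P3: U <- C <- Q -> K
  P4: U <- C -> K
The empty set is not sufficient: P3 (U <- C <- Q -> K) has no collider blocking it and no conditioned non-collider, so it is open.
Try {C}:
  P1: blocked at collider S (neither it nor any descendant is in the conditioning set).
  P2: blocked at collider S (neither it nor any descendant is in the conditioning set).
  P3: blocked at chain node C ∈ conditioning set.
  P4: blocked at fork node C ∈ conditioning set.
{C} contains no descendant of U and blocks every backdoor path.
No other singleton works — e.g. {N} leaves P3 open — so {C} is the unique smallest valid adjustment set.

{C}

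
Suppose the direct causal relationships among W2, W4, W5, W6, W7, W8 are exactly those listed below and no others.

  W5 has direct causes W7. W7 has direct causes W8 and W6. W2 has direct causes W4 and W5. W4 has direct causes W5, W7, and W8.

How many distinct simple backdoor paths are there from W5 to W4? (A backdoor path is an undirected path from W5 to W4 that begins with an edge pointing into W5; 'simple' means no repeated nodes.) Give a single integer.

2

A backdoor path from W5 to W4 is any simple undirected path whose first edge points into W5 (i.e. leaves W5 via a parent).
Parents of W5: {W7}.
Enumerating:
  P1: W5 <- W7 <- W8 -> W4
  P2: W5 <- W7 -> W4
That exhausts the simple backdoor paths. Count: 2.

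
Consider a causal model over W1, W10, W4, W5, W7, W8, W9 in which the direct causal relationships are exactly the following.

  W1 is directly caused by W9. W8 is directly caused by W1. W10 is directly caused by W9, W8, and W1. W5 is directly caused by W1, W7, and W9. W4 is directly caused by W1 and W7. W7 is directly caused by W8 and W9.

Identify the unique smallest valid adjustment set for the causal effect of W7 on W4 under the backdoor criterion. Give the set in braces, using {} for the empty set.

{W1}

Variables eligible for adjustment (non-descendants of W7, excluding W7 and W4): {W1, W10, W8, W9}.
Backdoor paths from W7 to W4:
  P1: W7 <- W9 -> W1 -> W4
  P2: W7 <- W9 -> W10 <- W1 -> W4
  P3: W7 <- W9 -> W10 <- W8 <- W1 -> W4
  P4: W7 <- W9 -> W5 <- W1 -> W4
  P5: W7 <- W8 <- W1 -> W4
  P6: W7 <- W8 -> W10 <- W9 -> W1 -> W4
  P7: W7 <- W8 -> W10 <- W9 -> W5 <- W1 -> W4
  P8: W7 <- W8 -> W10 <- W1 -> W4
The empty set is not sufficient: P1 (W7 <- W9 -> W1 -> W4) has no collider blocking it and no conditioned non-collider, so it is open.
Try {W1}:
  P1: blocked at chain node W1 ∈ conditioning set.
  P2: blocked at collider W10 (neither it nor any descendant is in the conditioning set).
  P3: blocked at collider W10 (neither it nor any descendant is in the conditioning set).
  P4: blocked at collider W5 (neither it nor any descendant is in the conditioning set).
  P5: blocked at fork node W1 ∈ conditioning set.
  P6: blocked at collider W10 (neither it nor any descendant is in the conditioning set).
  P7: blocked at collider W10 (neither it nor any descendant is in the conditioning set).
  P8: blocked at collider W10 (neither it nor any descendant is in the conditioning set).
{W1} contains no descendant of W7 and blocks every backdoor path.
No other singleton works — e.g. {W9} leaves P5 open — so {W1} is the unique smallest valid adjustment set.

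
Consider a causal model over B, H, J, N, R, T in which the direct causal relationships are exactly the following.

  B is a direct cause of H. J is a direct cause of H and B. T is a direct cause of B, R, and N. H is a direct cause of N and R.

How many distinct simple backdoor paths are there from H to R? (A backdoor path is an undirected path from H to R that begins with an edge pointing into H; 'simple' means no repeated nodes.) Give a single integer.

A backdoor path from H to R is any simple undirected path whose first edge points into H (i.e. leaves H via a parent).
Parents of H: {B, J}.
Enumerating:
  P1: H <- J -> B <- T -> R
  P2: H <- B <- T -> R
That exhausts the simple backdoor paths. Count: 2.

2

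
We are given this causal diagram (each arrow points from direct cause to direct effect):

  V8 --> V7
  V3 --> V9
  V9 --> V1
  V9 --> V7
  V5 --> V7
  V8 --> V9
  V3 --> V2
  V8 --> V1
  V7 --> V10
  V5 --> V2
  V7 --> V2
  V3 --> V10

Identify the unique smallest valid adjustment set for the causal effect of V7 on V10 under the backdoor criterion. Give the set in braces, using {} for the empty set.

Variables eligible for adjustment (non-descendants of V7, excluding V7 and V10): {V1, V3, V5, V8, V9}.
Backdoor paths from V7 to V10:
  P1: V7 <- V5 -> V2 <- V3 -> V10
  P2: V7 <- V8 -> V9 <- V3 -> V10
  P3: V7 <- V8 -> V1 <- V9 <- V3 -> V10
  P4: V7 <- V9 <- V3 -> V10
The empty set is not sufficient: P4 (V7 <- V9 <- V3 -> V10) has no collider blocking it and no conditioned non-collider, so it is open.
Try {V3}:
  P1: blocked at collider V2 (neither it nor any descendant is in the conditioning set).
  P2: blocked at collider V9 (neither it nor any descendant is in the conditioning set).
  P3: blocked at collider V1 (neither it nor any descendant is in the conditioning set).
  P4: blocked at fork node V3 ∈ conditioning set.
{V3} contains no descendant of V7 and blocks every backdoor path.
No other singleton works — e.g. {V5} leaves P4 open — so {V3} is the unique smallest valid adjustment set.

{V3}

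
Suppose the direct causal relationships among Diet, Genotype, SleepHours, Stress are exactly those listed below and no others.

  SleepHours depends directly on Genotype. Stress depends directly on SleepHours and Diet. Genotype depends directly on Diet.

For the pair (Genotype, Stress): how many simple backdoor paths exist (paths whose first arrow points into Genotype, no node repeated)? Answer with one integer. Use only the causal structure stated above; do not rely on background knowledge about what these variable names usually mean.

A backdoor path from Genotype to Stress is any simple undirected path whose first edge points into Genotype (i.e. leaves Genotype via a parent).
Parents of Genotype: {Diet}.
Enumerating:
  P1: Genotype <- Diet -> Stress
That exhausts the simple backdoor paths. Count: 1.

1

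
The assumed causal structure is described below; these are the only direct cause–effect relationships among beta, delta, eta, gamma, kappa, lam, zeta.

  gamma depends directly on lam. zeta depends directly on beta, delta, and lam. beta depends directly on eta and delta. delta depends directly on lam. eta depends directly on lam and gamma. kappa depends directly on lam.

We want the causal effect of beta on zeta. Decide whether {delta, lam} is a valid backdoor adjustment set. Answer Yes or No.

Backdoor paths from beta to zeta (paths whose first edge points into beta):
  P1: beta <- delta <- lam -> zeta
  P2: beta <- delta -> zeta
  P3: beta <- eta <- lam -> delta -> zeta
  P4: beta <- eta <- lam -> zeta
  P5: beta <- eta <- gamma <- lam -> delta -> zeta
  P6: beta <- eta <- gamma <- lam -> zeta
Condition 1 (no descendant of beta in the set): holds — descendants of beta are {zeta}; none are in {delta, lam}.
Condition 2 (every backdoor path blocked by {delta, lam}):
  P1: blocked at chain node delta ∈ conditioning set.
  P2: blocked at fork node delta ∈ conditioning set.
  P3: blocked at fork node lam ∈ conditioning set.
  P4: blocked at fork node lam ∈ conditioning set.
  P5: blocked at fork node lam ∈ conditioning set.
  P6: blocked at fork node lam ∈ conditioning set.
{delta, lam} satisfies the backdoor criterion.

Yes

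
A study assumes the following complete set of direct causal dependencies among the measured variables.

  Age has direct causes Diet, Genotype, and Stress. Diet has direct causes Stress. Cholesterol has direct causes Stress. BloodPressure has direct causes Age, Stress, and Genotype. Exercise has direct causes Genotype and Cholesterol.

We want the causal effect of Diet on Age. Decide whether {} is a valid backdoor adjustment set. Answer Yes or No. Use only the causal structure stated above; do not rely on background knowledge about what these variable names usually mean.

No

Backdoor paths from Diet to Age (paths whose first edge points into Diet):
  P1: Diet <- Stress -> Cholesterol -> Exercise <- Genotype -> Age
  P2: Diet <- Stress -> Cholesterol -> Exercise <- Genotype -> BloodPressure <- Age
  P3: Diet <- Stress -> Age
  P4: Diet <- Stress -> BloodPressure <- Genotype -> Age
  P5: Diet <- Stress -> BloodPressure <- Age
Condition 1 (no descendant of Diet in the set): holds — descendants of Diet are {Age, BloodPressure}; none are in {}.
Condition 2 (every backdoor path blocked by {}):
  P1: blocked at collider Exercise (neither it nor any descendant is in the conditioning set).
  P2: blocked at collider Exercise (neither it nor any descendant is in the conditioning set).
  P3: open — no interior node is in the conditioning set.
  P4: blocked at collider BloodPressure (neither it nor any descendant is in the conditioning set).
  P5: blocked at collider BloodPressure (neither it nor any descendant is in the conditioning set).
{} does not satisfy the backdoor criterion.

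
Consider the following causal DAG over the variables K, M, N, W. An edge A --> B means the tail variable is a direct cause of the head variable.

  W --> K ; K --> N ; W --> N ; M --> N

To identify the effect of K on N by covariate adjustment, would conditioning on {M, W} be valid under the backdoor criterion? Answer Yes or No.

Yes

Backdoor paths from K to N (paths whose first edge points into K):
  P1: K <- W -> N
Condition 1 (no descendant of K in the set): holds — descendants of K are {N}; none are in {M, W}.
Condition 2 (every backdoor path blocked by {M, W}):
  P1: blocked at fork node W ∈ conditioning set.
{M, W} satisfies the backdoor criterion.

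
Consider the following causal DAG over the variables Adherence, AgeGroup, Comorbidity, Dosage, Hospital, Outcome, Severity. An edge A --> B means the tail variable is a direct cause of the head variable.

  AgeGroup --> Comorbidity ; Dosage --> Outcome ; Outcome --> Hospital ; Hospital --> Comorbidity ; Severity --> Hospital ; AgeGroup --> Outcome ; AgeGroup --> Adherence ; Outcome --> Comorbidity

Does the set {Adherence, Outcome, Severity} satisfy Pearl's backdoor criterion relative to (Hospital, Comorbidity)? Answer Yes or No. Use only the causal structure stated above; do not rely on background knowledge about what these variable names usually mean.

Yes

Backdoor paths from Hospital to Comorbidity (paths whose first edge points into Hospital):
  P1: Hospital <- Outcome <- AgeGroup -> Comorbidity
  P2: Hospital <- Outcome -> Comorbidity
Condition 1 (no descendant of Hospital in the set): holds — descendants of Hospital are {Comorbidity}; none are in {Adherence, Outcome, Severity}.
Condition 2 (every backdoor path blocked by {Adherence, Outcome, Severity}):
  P1: blocked at chain node Outcome ∈ conditioning set.
  P2: blocked at fork node Outcome ∈ conditioning set.
{Adherence, Outcome, Severity} satisfies the backdoor criterion.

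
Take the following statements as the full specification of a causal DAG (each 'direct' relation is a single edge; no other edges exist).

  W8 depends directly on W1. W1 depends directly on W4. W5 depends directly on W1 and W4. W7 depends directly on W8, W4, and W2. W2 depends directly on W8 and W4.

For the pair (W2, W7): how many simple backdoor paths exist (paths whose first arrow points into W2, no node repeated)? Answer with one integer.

A backdoor path from W2 to W7 is any simple undirected path whose first edge points into W2 (i.e. leaves W2 via a parent).
Parents of W2: {W4, W8}.
Enumerating:
  P1: W2 <- W4 -> W1 -> W8 -> W7
  P2: W2 <- W4 -> W5 <- W1 -> W8 -> W7
  P3: W2 <- W4 -> W7
  P4: W2 <- W8 <- W1 <- W4 -> W7
  P5: W2 <- W8 <- W1 -> W5 <- W4 -> W7
  P6: W2 <- W8 -> W7
That exhausts the simple backdoor paths. Count: 6.

6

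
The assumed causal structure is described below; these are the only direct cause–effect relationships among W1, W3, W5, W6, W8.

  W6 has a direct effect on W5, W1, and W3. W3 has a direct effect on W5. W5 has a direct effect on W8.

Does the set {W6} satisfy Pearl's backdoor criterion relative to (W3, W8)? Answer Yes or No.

Yes

Backdoor paths from W3 to W8 (paths whose first edge points into W3):
  P1: W3 <- W6 -> W5 -> W8
Condition 1 (no descendant of W3 in the set): holds — descendants of W3 are {W5, W8}; none are in {W6}.
Condition 2 (every backdoor path blocked by {W6}):
  P1: blocked at fork node W6 ∈ conditioning set.
{W6} satisfies the backdoor criterion.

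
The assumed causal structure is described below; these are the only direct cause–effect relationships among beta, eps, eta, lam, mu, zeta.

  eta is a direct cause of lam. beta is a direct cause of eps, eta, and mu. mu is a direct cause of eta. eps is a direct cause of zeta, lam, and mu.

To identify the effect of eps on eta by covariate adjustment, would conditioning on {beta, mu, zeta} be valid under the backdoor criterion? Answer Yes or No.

Backdoor paths from eps to eta (paths whose first edge points into eps):
  P1: eps <- beta -> mu -> eta
  P2: eps <- beta -> eta
Condition 1 (no descendant of eps in the set): FAILS — mu and zeta are descendants of eps.
Condition 2 (every backdoor path blocked by {beta, mu, zeta}):
  P1: blocked at fork node beta ∈ conditioning set.
  P2: blocked at fork node beta ∈ conditioning set.
{beta, mu, zeta} does not satisfy the backdoor criterion.

No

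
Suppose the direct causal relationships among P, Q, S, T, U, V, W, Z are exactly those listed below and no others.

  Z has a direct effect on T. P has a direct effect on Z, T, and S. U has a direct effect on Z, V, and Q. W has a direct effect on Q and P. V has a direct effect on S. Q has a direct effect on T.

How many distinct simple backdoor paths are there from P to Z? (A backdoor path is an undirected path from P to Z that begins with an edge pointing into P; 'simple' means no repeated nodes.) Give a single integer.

2

A backdoor path from P to Z is any simple undirected path whose first edge points into P (i.e. leaves P via a parent).
Parents of P: {W}.
Enumerating:
  P1: P <- W -> Q <- U -> Z
  P2: P <- W -> Q -> T <- Z
That exhausts the simple backdoor paths. Count: 2.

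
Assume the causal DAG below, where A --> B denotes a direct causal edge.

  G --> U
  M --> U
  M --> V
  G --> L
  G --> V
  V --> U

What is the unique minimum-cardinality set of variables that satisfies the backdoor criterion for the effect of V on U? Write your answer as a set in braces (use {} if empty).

{G, M}

Variables eligible for adjustment (non-descendants of V, excluding V and U): {G, L, M}.
Backdoor paths from V to U:
  P1: V <- M -> U
  P2: V <- G -> U
The empty set is not sufficient: P1 (V <- M -> U) has no collider blocking it and no conditioned non-collider, so it is open.
Try {G, M}:
  P1: blocked at fork node M ∈ conditioning set.
  P2: blocked at fork node G ∈ conditioning set.
{G, M} contains no descendant of V and blocks every backdoor path.
Every element of {G, M} is needed (dropping G leaves P2 open; dropping M leaves P1 open), so no proper subset is valid.
Among all size-2 subsets of the eligible variables, only {G, M} blocks every backdoor path, so it is the unique smallest valid adjustment set.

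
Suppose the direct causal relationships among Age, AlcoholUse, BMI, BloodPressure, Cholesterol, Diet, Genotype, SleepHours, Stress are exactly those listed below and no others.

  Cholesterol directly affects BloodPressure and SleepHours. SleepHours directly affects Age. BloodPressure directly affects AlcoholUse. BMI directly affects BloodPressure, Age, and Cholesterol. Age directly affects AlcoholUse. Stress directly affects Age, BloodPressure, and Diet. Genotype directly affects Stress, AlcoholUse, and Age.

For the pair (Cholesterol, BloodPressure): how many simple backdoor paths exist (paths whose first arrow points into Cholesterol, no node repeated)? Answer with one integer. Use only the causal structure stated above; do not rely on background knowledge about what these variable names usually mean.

7

A backdoor path from Cholesterol to BloodPressure is any simple undirected path whose first edge points into Cholesterol (i.e. leaves Cholesterol via a parent).
Parents of Cholesterol: {BMI}.
Enumerating:
  P1: Cholesterol <- BMI -> BloodPressure
  P2: Cholesterol <- BMI -> Age <- Genotype -> Stress -> BloodPressure
  P3: Cholesterol <- BMI -> Age <- Genotype -> AlcoholUse <- BloodPressure
  P4: Cholesterol <- BMI -> Age <- Stress <- Genotype -> AlcoholUse <- BloodPressure
  P5: Cholesterol <- BMI -> Age <- Stress -> BloodPressure
  P6: Cholesterol <- BMI -> Age -> AlcoholUse <- Genotype -> Stress -> BloodPressure
  P7: Cholesterol <- BMI -> Age -> AlcoholUse <- BloodPressure
That exhausts the simple backdoor paths. Count: 7.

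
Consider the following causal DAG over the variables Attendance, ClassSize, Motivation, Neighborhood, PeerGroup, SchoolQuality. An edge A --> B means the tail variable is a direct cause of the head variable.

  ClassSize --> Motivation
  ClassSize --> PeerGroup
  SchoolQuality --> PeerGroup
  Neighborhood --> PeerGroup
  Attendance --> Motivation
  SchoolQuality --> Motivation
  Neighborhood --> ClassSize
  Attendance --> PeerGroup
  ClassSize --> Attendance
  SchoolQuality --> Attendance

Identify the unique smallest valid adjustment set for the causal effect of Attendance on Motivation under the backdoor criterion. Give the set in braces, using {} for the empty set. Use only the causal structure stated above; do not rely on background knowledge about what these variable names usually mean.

{ClassSize, SchoolQuality}

Variables eligible for adjustment (non-descendants of Attendance, excluding Attendance and Motivation): {ClassSize, Neighborhood, SchoolQuality}.
Backdoor paths from Attendance to Motivation:
  P1: Attendance <- SchoolQuality -> Motivation
  P2: Attendance <- SchoolQuality -> PeerGroup <- Neighborhood -> ClassSize -> Motivation
  P3: Attendance <- SchoolQuality -> PeerGroup <- ClassSize -> Motivation
  P4: Attendance <- ClassSize <- Neighborhood -> PeerGroup <- SchoolQuality -> Motivation
  P5: Attendance <- ClassSize -> Motivation
  P6: Attendance <- ClassSize -> PeerGroup <- SchoolQuality -> Motivation
The empty set is not sufficient: P1 (Attendance <- SchoolQuality -> Motivation) has no collider blocking it and no conditioned non-collider, so it is open.
Try {ClassSize, SchoolQuality}:
  P1: blocked at fork node SchoolQuality ∈ conditioning set.
  P2: blocked at fork node SchoolQuality ∈ conditioning set.
  P3: blocked at fork node SchoolQuality ∈ conditioning set.
  P4: blocked at chain node ClassSize ∈ conditioning set.
  P5: blocked at fork node ClassSize ∈ conditioning set.
  P6: blocked at fork node ClassSize ∈ conditioning set.
{ClassSize, SchoolQuality} contains no descendant of Attendance and blocks every backdoor path.
Every element of {ClassSize, SchoolQuality} is needed (dropping ClassSize leaves P5 open; dropping SchoolQuality leaves P1 open), so no proper subset is valid.
Among all size-2 subsets of the eligible variables, only {ClassSize, SchoolQuality} blocks every backdoor path, so it is the unique smallest valid adjustment set.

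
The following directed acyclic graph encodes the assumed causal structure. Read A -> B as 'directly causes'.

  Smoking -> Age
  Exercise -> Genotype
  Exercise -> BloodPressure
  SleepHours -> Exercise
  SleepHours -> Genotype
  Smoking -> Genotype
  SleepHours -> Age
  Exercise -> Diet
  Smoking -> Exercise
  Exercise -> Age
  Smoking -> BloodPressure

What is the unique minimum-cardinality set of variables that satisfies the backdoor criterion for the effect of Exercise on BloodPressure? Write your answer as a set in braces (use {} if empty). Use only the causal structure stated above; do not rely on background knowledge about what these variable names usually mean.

Variables eligible for adjustment (non-descendants of Exercise, excluding Exercise and BloodPressure): {SleepHours, Smoking}.
Backdoor paths from Exercise to BloodPressure:
  P1: Exercise <- SleepHours -> Genotype <- Smoking -> BloodPressure
  P2: Exercise <- SleepHours -> Age <- Smoking -> BloodPressure
  P3: Exercise <- Smoking -> BloodPressure
The empty set is not sufficient: P3 (Exercise <- Smoking -> BloodPressure) has no collider blocking it and no conditioned non-collider, so it is open.
Try {Smoking}:
  P1: blocked at collider Genotype (neither it nor any descendant is in the conditioning set).
  P2: blocked at collider Age (neither it nor any descendant is in the conditioning set).
  P3: blocked at fork node Smoking ∈ conditioning set.
{Smoking} contains no descendant of Exercise and blocks every backdoor path.
No other singleton works — e.g. {SleepHours} leaves P3 open — so {Smoking} is the unique smallest valid adjustment set.

{Smoking}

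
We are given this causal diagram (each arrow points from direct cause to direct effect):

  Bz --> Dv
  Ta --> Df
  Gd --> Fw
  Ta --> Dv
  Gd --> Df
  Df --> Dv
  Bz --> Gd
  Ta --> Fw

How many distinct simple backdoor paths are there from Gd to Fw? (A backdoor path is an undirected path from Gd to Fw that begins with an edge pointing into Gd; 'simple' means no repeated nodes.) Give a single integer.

2

A backdoor path from Gd to Fw is any simple undirected path whose first edge points into Gd (i.e. leaves Gd via a parent).
Parents of Gd: {Bz}.
Enumerating:
  P1: Gd <- Bz -> Dv <- Ta -> Fw
  P2: Gd <- Bz -> Dv <- Df <- Ta -> Fw
That exhausts the simple backdoor paths. Count: 2.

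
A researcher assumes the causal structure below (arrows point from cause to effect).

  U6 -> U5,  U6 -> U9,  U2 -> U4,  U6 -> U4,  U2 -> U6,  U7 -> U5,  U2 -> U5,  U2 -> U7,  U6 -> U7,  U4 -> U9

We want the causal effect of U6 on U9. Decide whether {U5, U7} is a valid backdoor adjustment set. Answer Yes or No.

No

Backdoor paths from U6 to U9 (paths whose first edge points into U6):
  P1: U6 <- U2 -> U4 -> U9
Condition 1 (no descendant of U6 in the set): FAILS — U5 and U7 are descendants of U6.
Condition 2 (every backdoor path blocked by {U5, U7}):
  P1: open — no interior node is in the conditioning set.
{U5, U7} does not satisfy the backdoor criterion.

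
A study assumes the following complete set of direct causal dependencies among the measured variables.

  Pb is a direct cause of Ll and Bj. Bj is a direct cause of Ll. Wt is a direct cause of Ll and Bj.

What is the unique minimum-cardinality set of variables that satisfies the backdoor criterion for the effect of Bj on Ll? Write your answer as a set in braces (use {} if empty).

Variables eligible for adjustment (non-descendants of Bj, excluding Bj and Ll): {Pb, Wt}.
Backdoor paths from Bj to Ll:
  P1: Bj <- Pb -> Ll
  P2: Bj <- Wt -> Ll
The empty set is not sufficient: P1 (Bj <- Pb -> Ll) has no collider blocking it and no conditioned non-collider, so it is open.
Try {Pb, Wt}:
  P1: blocked at fork node Pb ∈ conditioning set.
  P2: blocked at fork node Wt ∈ conditioning set.
{Pb, Wt} contains no descendant of Bj and blocks every backdoor path.
Every element of {Pb, Wt} is needed (dropping Pb leaves P1 open; dropping Wt leaves P2 open), so no proper subset is valid.
Among all size-2 subsets of the eligible variables, only {Pb, Wt} blocks every backdoor path, so it is the unique smallest valid adjustment set.

{Pb, Wt}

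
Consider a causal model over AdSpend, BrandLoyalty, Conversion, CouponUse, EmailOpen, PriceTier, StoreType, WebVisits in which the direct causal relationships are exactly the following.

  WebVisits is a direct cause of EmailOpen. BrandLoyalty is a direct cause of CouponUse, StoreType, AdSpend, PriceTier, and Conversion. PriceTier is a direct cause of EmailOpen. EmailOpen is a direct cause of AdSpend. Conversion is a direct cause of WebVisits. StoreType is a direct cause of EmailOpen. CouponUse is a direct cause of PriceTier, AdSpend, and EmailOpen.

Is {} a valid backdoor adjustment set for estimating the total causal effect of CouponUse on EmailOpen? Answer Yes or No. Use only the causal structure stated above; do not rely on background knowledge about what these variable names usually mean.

Backdoor paths from CouponUse to EmailOpen (paths whose first edge points into CouponUse):
  P1: CouponUse <- BrandLoyalty -> StoreType -> EmailOpen
  P2: CouponUse <- BrandLoyalty -> Conversion -> WebVisits -> EmailOpen
  P3: CouponUse <- BrandLoyalty -> PriceTier -> EmailOpen
  P4: CouponUse <- BrandLoyalty -> AdSpend <- EmailOpen
Condition 1 (no descendant of CouponUse in the set): holds — descendants of CouponUse are {AdSpend, EmailOpen, PriceTier}; none are in {}.
Condition 2 (every backdoor path blocked by {}):
  P1: open — no interior node is in the conditioning set.
  P2: open — no interior node is in the conditioning set.
  P3: open — no interior node is in the conditioning set.
  P4: blocked at collider AdSpend (neither it nor any descendant is in the conditioning set).
{} does not satisfy the backdoor criterion.

No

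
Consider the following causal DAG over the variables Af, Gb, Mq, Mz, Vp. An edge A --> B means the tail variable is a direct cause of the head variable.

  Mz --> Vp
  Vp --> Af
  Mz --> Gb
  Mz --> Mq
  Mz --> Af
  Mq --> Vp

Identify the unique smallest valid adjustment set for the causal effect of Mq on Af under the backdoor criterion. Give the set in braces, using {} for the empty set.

Variables eligible for adjustment (non-descendants of Mq, excluding Mq and Af): {Gb, Mz}.
Backdoor paths from Mq to Af:
  P1: Mq <- Mz -> Vp -> Af
  P2: Mq <- Mz -> Af
The empty set is not sufficient: P1 (Mq <- Mz -> Vp -> Af) has no collider blocking it and no conditioned non-collider, so it is open.
Try {Mz}:
  P1: blocked at fork node Mz ∈ conditioning set.
  P2: blocked at fork node Mz ∈ conditioning set.
{Mz} contains no descendant of Mq and blocks every backdoor path.
No other singleton works — e.g. {Gb} leaves P1 open — so {Mz} is the unique smallest valid adjustment set.

{Mz}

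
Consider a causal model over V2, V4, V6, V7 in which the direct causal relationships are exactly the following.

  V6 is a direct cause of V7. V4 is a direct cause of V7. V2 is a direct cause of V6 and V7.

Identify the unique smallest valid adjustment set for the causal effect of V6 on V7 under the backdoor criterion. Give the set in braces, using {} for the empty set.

{V2}

Variables eligible for adjustment (non-descendants of V6, excluding V6 and V7): {V2, V4}.
Backdoor paths from V6 to V7:
  P1: V6 <- V2 -> V7
The empty set is not sufficient: P1 (V6 <- V2 -> V7) has no collider blocking it and no conditioned non-collider, so it is open.
Try {V2}:
  P1: blocked at fork node V2 ∈ conditioning set.
{V2} contains no descendant of V6 and blocks every backdoor path.
No other singleton works — e.g. {V4} leaves P1 open — so {V2} is the unique smallest valid adjustment set.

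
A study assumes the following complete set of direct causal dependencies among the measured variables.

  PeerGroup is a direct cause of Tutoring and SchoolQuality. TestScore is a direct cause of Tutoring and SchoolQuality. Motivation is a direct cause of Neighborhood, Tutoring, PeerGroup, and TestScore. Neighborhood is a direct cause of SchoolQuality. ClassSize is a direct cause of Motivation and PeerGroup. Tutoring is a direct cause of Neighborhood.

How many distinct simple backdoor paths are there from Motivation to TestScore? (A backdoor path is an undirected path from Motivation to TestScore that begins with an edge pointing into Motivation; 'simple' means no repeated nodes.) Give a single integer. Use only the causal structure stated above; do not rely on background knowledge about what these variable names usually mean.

A backdoor path from Motivation to TestScore is any simple undirected path whose first edge points into Motivation (i.e. leaves Motivation via a parent).
Parents of Motivation: {ClassSize}.
Enumerating:
  P1: Motivation <- ClassSize -> PeerGroup -> Tutoring <- TestScore
  P2: Motivation <- ClassSize -> PeerGroup -> Tutoring -> Neighborhood -> SchoolQuality <- TestScore
  P3: Motivation <- ClassSize -> PeerGroup -> SchoolQuality <- TestScore
  P4: Motivation <- ClassSize -> PeerGroup -> SchoolQuality <- Neighborhood <- Tutoring <- TestScore
That exhausts the simple backdoor paths. Count: 4.

4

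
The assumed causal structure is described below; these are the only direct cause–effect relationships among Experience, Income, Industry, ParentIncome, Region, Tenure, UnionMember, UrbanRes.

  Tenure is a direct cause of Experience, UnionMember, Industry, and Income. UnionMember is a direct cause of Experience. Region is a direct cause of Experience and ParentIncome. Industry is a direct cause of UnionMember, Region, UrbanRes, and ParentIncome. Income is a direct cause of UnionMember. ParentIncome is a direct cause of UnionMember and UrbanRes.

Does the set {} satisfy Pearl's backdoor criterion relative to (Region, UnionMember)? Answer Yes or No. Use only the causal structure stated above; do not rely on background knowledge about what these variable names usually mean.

No

Backdoor paths from Region to UnionMember (paths whose first edge points into Region):
  P1: Region <- Industry <- Tenure -> Income -> UnionMember
  P2: Region <- Industry <- Tenure -> UnionMember
  P3: Region <- Industry <- Tenure -> Experience <- UnionMember
  P4: Region <- Industry -> ParentIncome -> UnionMember
  P5: Region <- Industry -> UrbanRes <- ParentIncome -> UnionMember
  P6: Region <- Industry -> UnionMember
Condition 1 (no descendant of Region in the set): holds — descendants of Region are {Experience, ParentIncome, UnionMember, UrbanRes}; none are in {}.
Condition 2 (every backdoor path blocked by {}):
  P1: open — no interior node is in the conditioning set.
  P2: open — no interior node is in the conditioning set.
  P3: blocked at collider Experience (neither it nor any descendant is in the conditioning set).
  P4: open — no interior node is in the conditioning set.
  P5: blocked at collider UrbanRes (neither it nor any descendant is in the conditioning set).
  P6: open — no interior node is in the conditioning set.
{} does not satisfy the backdoor criterion.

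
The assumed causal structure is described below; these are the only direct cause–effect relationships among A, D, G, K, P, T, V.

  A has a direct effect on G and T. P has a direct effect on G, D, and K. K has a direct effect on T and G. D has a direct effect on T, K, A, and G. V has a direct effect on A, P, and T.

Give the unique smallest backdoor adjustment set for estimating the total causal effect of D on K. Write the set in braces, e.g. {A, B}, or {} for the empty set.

Variables eligible for adjustment (non-descendants of D, excluding D and K): {P, V}.
Backdoor paths from D to K:
  P1: D <- P <- V -> A -> G <- K
  P2: D <- P <- V -> A -> T <- K
  P3: D <- P <- V -> T <- K
  P4: D <- P <- V -> T <- A -> G <- K
  P5: D <- P -> K
  P6: D <- P -> G <- K
  P7: D <- P -> G <- A <- V -> T <- K
  P8: D <- P -> G <- A -> T <- K
The empty set is not sufficient: P5 (D <- P -> K) has no collider blocking it and no conditioned non-collider, so it is open.
Try {P}:
  P1: blocked at chain node P ∈ conditioning set.
  P2: blocked at chain node P ∈ conditioning set.
  P3: blocked at chain node P ∈ conditioning set.
  P4: blocked at chain node P ∈ conditioning set.
  P5: blocked at fork node P ∈ conditioning set.
  P6: blocked at fork node P ∈ conditioning set.
  P7: blocked at fork node P ∈ conditioning set.
  P8: blocked at fork node P ∈ conditioning set.
{P} contains no descendant of D and blocks every backdoor path.
No other singleton works — e.g. {V} leaves P5 open — so {P} is the unique smallest valid adjustment set.

{P}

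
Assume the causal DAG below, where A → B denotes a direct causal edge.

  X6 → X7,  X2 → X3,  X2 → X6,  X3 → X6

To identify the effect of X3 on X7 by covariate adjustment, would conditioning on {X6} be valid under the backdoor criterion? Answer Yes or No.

Backdoor paths from X3 to X7 (paths whose first edge points into X3):
  P1: X3 <- X2 -> X6 -> X7
Condition 1 (no descendant of X3 in the set): FAILS — X6 is a descendant of X3.
Condition 2 (every backdoor path blocked by {X6}):
  P1: blocked at chain node X6 ∈ conditioning set.
{X6} does not satisfy the backdoor criterion.

No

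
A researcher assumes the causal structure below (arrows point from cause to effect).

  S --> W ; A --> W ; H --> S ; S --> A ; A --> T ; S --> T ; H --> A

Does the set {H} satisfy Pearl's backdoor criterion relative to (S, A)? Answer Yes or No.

Yes

Backdoor paths from S to A (paths whose first edge points into S):
  P1: S <- H -> A
Condition 1 (no descendant of S in the set): holds — descendants of S are {A, T, W}; none are in {H}.
Condition 2 (every backdoor path blocked by {H}):
  P1: blocked at fork node H ∈ conditioning set.
{H} satisfies the backdoor criterion.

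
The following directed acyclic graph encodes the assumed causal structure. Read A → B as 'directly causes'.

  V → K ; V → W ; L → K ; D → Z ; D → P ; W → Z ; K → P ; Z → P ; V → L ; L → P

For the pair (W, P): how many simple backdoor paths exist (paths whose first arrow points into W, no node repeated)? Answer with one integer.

4

A backdoor path from W to P is any simple undirected path whose first edge points into W (i.e. leaves W via a parent).
Parents of W: {V}.
Enumerating:
  P1: W <- V -> L -> K -> P
  P2: W <- V -> L -> P
  P3: W <- V -> K <- L -> P
  P4: W <- V -> K -> P
That exhausts the simple backdoor paths. Count: 4.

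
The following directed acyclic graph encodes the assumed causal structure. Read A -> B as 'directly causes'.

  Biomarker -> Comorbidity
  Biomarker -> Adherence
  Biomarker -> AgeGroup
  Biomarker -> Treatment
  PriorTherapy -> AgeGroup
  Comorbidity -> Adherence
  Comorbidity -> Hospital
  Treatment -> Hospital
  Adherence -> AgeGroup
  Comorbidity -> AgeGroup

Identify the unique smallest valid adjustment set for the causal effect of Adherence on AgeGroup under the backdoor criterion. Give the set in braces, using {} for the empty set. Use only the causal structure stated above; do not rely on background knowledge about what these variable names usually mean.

Variables eligible for adjustment (non-descendants of Adherence, excluding Adherence and AgeGroup): {Biomarker, Comorbidity, Hospital, PriorTherapy, Treatment}.
Backdoor paths from Adherence to AgeGroup:
  P1: Adherence <- Biomarker -> Comorbidity -> AgeGroup
  P2: Adherence <- Biomarker -> Treatment -> Hospital <- Comorbidity -> AgeGroup
  P3: Adherence <- Biomarker -> AgeGroup
  P4: Adherence <- Comorbidity <- Biomarker -> AgeGroup
  P5: Adherence <- Comorbidity -> Hospital <- Treatment <- Biomarker -> AgeGroup
  P6: Adherence <- Comorbidity -> AgeGroup
The empty set is not sufficient: P1 (Adherence <- Biomarker -> Comorbidity -> AgeGroup) has no collider blocking it and no conditioned non-collider, so it is open.
Try {Biomarker, Comorbidity}:
  P1: blocked at fork node Biomarker ∈ conditioning set.
  P2: blocked at fork node Biomarker ∈ conditioning set.
  P3: blocked at fork node Biomarker ∈ conditioning set.
  P4: blocked at chain node Comorbidity ∈ conditioning set.
  P5: blocked at fork node Comorbidity ∈ conditioning set.
  P6: blocked at fork node Comorbidity ∈ conditioning set.
{Biomarker, Comorbidity} contains no descendant of Adherence and blocks every backdoor path.
Every element of {Biomarker, Comorbidity} is needed (dropping Biomarker leaves P3 open; dropping Comorbidity leaves P6 open), so no proper subset is valid.
Among all size-2 subsets of the eligible variables, only {Biomarker, Comorbidity} blocks every backdoor path, so it is the unique smallest valid adjustment set.

{Biomarker, Comorbidity}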